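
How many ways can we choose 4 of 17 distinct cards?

C(17,4) = 17!/(4! x (17-4)!).

Final answer: C(17,4) = 2380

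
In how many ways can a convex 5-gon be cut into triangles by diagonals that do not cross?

This is counted by the nth Catalan number C_n. Here n = 5 - 2 = 3.
C_n = (2n)!/(n!(n+1)!), so C_{3} = 6!/(3! x 4!) = C(6,3)/4 = 20/4.

Final answer: C_{3} = 5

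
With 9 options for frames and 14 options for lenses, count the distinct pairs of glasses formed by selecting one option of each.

By the multiplication principle: 9 x 14.

Final answer: 126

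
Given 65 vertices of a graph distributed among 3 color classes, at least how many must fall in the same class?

By pigeonhole with 65 objects and 3 categories: ceiling(65/3).

Final answer: 22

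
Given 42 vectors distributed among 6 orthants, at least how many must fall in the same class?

By pigeonhole with 42 objects and 6 categories: ceiling(42/6).

Final answer: 7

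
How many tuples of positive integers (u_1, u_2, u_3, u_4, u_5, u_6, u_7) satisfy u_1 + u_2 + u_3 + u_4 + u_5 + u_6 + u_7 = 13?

Substitute u'_i = u_i - 1 (so u'_i >= 0). Then sum u'_i = 13 - 7 = 6.
Stars and bars: C(6+7-1, 7-1) = C(12,6).

Final answer: C(12,6) = 924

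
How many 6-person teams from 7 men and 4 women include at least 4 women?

Sum over valid woman counts:
C(4,4)C(7,2).

Final answer: 21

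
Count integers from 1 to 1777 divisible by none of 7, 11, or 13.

|div by 7|=253, |div by 11|=161, |div by 13|=136.
|div by 7&11|=23, |div by 7&13|=19, |div by 11&13|=12, |div by all|=1.
By inclusion-exclusion, divisible by at least one: 253+161+136-23-19-12+1 = 497.
Not divisible by any: 1777 - 497.

Final answer: 1280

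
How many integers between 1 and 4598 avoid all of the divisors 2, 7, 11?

|div by 2|=2299, |div by 7|=656, |div by 11|=418.
|div by 2&7|=328, |div by 2&11|=209, |div by 7&11|=59, |div by all|=29.
By inclusion-exclusion, divisible by at least one: 2299+656+418-328-209-59+29 = 2806.
Not divisible by any: 4598 - 2806.

Final answer: 1792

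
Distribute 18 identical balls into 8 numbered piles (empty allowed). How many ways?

Stars and bars: C(n+k-1, k-1) = C(25,7).

Final answer: C(25,7) = 480700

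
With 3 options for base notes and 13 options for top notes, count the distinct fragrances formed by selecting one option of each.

By the multiplication principle: 3 x 13.

Final answer: 39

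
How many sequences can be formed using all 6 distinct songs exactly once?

The number of ways to arrange 6 distinct objects is 6!.

Final answer: 6! = 720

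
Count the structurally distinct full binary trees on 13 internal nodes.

This is a standard Catalan-number count: the answer is C_n. Here n = 13.
Using C_0 = 1 and C_(k+1) = C_k x 2(2k+1)/(k+2), build up term by term: C_1=1, C_2=2, C_3=5, C_4=14, C_5=42, C_6=132, C_7=429, C_8=1430, C_9=4862, C_10=16796, C_11=58786, C_12=208012, C_13=742900.

Final answer: C_{13} = 742900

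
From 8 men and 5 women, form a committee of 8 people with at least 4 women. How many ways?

Sum over valid woman counts:
C(5,4)C(8,4) = 350
C(5,5)C(8,3) = 56
Total: 350 + 56.

Final answer: 406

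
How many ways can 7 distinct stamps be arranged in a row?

The number of ways to arrange 7 distinct objects is 7!.

Final answer: 7! = 5040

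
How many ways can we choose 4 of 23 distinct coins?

C(23,4) = 23!/(4! x (23-4)!).

Final answer: C(23,4) = 8855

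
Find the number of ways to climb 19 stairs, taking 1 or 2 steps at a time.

Let f(n) count the ways. The last step is size 1 or 2, so f(n) = f(n-1) + f(n-2) with f(1)=1, f(2)=2.
Building up term by term: f(1)=1, f(2)=2, f(3)=3, f(4)=5, f(5)=8, f(6)=13, f(7)=21, f(8)=34, f(9)=55, f(10)=89, f(11)=144, f(12)=233, f(13)=377, f(14)=610, f(15)=987, f(16)=1597, f(17)=2584, f(18)=4181, f(19)=6765.

Final answer: 6765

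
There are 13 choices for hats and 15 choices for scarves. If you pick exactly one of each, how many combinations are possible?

By the multiplication principle: 13 x 15.

Final answer: 195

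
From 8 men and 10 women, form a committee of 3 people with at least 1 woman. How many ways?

Sum over valid woman counts:
C(10,1)C(8,2) = 280
C(10,2)C(8,1) = 360
C(10,3)C(8,0) = 120
Total: 280 + 360 + 120.

Final answer: 760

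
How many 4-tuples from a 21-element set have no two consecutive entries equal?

First character: 21 choices. Each subsequent: 20 choices (must differ from the previous one).
Total: 21 x 20^3.

Final answer: 21 x 20^{3} = 168000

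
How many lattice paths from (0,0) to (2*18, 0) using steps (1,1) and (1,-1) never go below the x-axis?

Total monotonic paths to (18,18): C(36,18) = 9075135300.
Reflecting each bad path at its first crossing gives a bijection with paths to (17,19): C(36,19) = 8597496600.
Valid Dyck paths: 9075135300 - 8597496600.
(Equivalently, C_{18} = C(36,18)/19 = 9075135300/19.)

Final answer: C_{18} = 477638700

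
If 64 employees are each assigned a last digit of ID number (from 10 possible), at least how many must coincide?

There are 10 possible values for last digit of ID number. With 64 employees and 10 categories, by pigeonhole: ceiling(64/10).

Final answer: 7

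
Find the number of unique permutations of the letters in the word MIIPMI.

Letters (I:3, M:2, P:1). Total letters: 6.
Permutations = 6!/(3! x 2!).

Final answer: 60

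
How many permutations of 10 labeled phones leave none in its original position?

D(n) = (n-1)(D(n-1) + D(n-2)), D(0)=1, D(1)=0.
D(2) = 1 x (0 + 1) = 1
D(3) = 2 x (1 + 0) = 2
D(4) = 3 x (2 + 1) = 9
D(5) = 4 x (9 + 2) = 44
D(6) = 5 x (44 + 9) = 265
D(7) = 6 x (265 + 44) = 1854
D(8) = 7 x (1854 + 265) = 14833
D(9) = 8 x (14833 + 1854) = 133496
D(10) = 9 x (D(9) + D(8)) = 9 x (133496 + 14833)

Final answer: D(10) = 1334961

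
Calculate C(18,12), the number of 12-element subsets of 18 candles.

C(18,12) = 18!/(12! x 6!).

Final answer: \binom{18}{12} = 18564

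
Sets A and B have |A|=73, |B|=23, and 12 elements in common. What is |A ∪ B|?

|A union B| = |A| + |B| - |A intersect B| = 73 + 23 - 12.

Final answer: 84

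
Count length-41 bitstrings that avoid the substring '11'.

Classify by the final bit: ...0 gives a(n-1) strings, ...01 gives a(n-2) strings. Thus a(n) = a(n-1) + a(n-2) with a(1)=2, a(2)=3.
Computing successive values: a(1)=2, a(2)=3, a(3)=5, a(4)=8, a(5)=13, a(6)=21, a(7)=34, a(8)=55, a(9)=89, a(10)=144, a(11)=233, a(12)=377, a(13)=610, a(14)=987, a(15)=1597, a(16)=2584, a(17)=4181, a(18)=6765, a(19)=10946, a(20)=17711, a(21)=28657, a(22)=46368, a(23)=75025, a(24)=121393, a(25)=196418, a(26)=317811, a(27)=514229, a(28)=832040, a(29)=1346269, a(30)=2178309, a(31)=3524578, a(32)=5702887, a(33)=9227465, a(34)=14930352, a(35)=24157817, a(36)=39088169, a(37)=63245986, a(38)=102334155, a(39)=165580141, a(40)=267914296, a(41)=433494437.

Final answer: 433494437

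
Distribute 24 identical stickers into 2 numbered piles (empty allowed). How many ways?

Stars and bars: C(n+k-1, k-1) = C(25,1).

Final answer: C(25,1) = 25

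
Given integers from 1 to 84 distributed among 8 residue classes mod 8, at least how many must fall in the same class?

By pigeonhole with 84 objects and 8 categories: ceiling(84/8).

Final answer: 11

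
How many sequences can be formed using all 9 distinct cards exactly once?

The number of ways to arrange 9 distinct objects is 9!.

Final answer: 9! = 362880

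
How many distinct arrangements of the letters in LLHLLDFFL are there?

Letters (D:1, F:2, H:1, L:5). Total letters: 9.
Permutations = 9!/(5! x 2!).

Final answer: 1512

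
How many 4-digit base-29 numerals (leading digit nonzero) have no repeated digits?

The leading digit has 28 choices (anything but zero); the next has 28 (anything but the first), then 27, and so on, one fewer each time.
Total: 28 x 28 x 27 x 26.

Final answer: 550368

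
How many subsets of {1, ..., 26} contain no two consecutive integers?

Let a(n) count such subsets of {1, ..., n}. Either n is excluded (a(n-1) ways) or n is included, forcing n-1 out (a(n-2) ways), so a(n) = a(n-1) + a(n-2) with a(1)=2, a(2)=3.
Building up term by term: a(1)=2, a(2)=3, a(3)=5, a(4)=8, a(5)=13, a(6)=21, a(7)=34, a(8)=55, a(9)=89, a(10)=144, a(11)=233, a(12)=377, a(13)=610, a(14)=987, a(15)=1597, a(16)=2584, a(17)=4181, a(18)=6765, a(19)=10946, a(20)=17711, a(21)=28657, a(22)=46368, a(23)=75025, a(24)=121393, a(25)=196418, a(26)=317811.

Final answer: 317811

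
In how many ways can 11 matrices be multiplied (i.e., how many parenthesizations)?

This is a standard Catalan-number count: the answer is C_n. Here n = 11 - 1 = 10.
C_n = C(2n,n) - C(2n,n+1), so C_{10} = C(20,10) - C(20,11) = 184756 - 167960.

Final answer: C_{10} = 16796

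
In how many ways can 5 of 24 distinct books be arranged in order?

P(24,5) = 24!/(24-5)! = 24!/19!.

Final answer: P(24,5) = 5100480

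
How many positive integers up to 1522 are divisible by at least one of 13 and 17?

Multiples of 13: 117. Multiples of 17: 89. Of both (lcm=221): 6.
By inclusion-exclusion: 117 + 89 - 6.

Final answer: 200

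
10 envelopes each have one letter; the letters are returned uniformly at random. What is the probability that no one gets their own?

Derangements satisfy D(n) = (n-1)(D(n-1) + D(n-2)), starting from D(0)=1, D(1)=0.
Building up: D(2)=1, D(3)=2, D(4)=9, D(5)=44, D(6)=265, D(7)=1854, D(8)=14833, D(9)=133496, D(10)=1334961.
Total arrangements: 10! = 3628800.
Probability = D(10)/10! = 16481/44800.

Final answer: D(10)/10! = 1334961/3628800 = 0.367879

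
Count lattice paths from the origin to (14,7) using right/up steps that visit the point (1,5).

Paths (0,0)->(1,5): C(6,5) = 6.
Paths (1,5)->(14,7): C(15,2) = 105.
By multiplication principle: 6 x 105.

Final answer: 630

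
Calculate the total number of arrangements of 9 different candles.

The number of ways to arrange 9 distinct objects is 9!.

Final answer: 9! = 362880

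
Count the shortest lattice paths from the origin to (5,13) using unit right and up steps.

Each path has 5 right steps and 13 up steps in some order (18 steps total).
Choose which 13 of the 18 steps are up: C(18,13).

Final answer: C(18,13) = 8568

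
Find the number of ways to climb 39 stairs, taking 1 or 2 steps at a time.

Let f(n) be the number of climbs. Removing the last move (1 or 2 steps) gives f(n) = f(n-1) + f(n-2); base cases f(1)=1, f(2)=2.
Computing successive values: f(1)=1, f(2)=2, f(3)=3, f(4)=5, f(5)=8, f(6)=13, f(7)=21, f(8)=34, f(9)=55, f(10)=89, f(11)=144, f(12)=233, f(13)=377, f(14)=610, f(15)=987, f(16)=1597, f(17)=2584, f(18)=4181, f(19)=6765, f(20)=10946, f(21)=17711, f(22)=28657, f(23)=46368, f(24)=75025, f(25)=121393, f(26)=196418, f(27)=317811, f(28)=514229, f(29)=832040, f(30)=1346269, f(31)=2178309, f(32)=3524578, f(33)=5702887, f(34)=9227465, f(35)=14930352, f(36)=24157817, f(37)=39088169, f(38)=63245986, f(39)=102334155.

Final answer: 102334155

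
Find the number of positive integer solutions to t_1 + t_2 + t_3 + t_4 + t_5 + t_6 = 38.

Substitute t'_i = t_i - 1 (so t'_i >= 0). Then sum t'_i = 38 - 6 = 32.
Stars and bars: C(32+6-1, 6-1) = C(37,5).

Final answer: C(37,5) = 435897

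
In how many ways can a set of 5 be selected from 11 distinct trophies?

C(11,5) = 11!/(5! x 6!).

Final answer: \binom{11}{5} = 462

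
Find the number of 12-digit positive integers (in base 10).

The leading digit cannot be 0 (9 options); the other 11 digits can be anything (10 options each).
Total: 9 x 10^11.

Final answer: 900000000000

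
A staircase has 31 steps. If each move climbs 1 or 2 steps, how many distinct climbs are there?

Let f(n) count the ways. The last step is size 1 or 2, so f(n) = f(n-1) + f(n-2) with f(1)=1, f(2)=2.
Iterating the recurrence: f(1)=1, f(2)=2, f(3)=3, f(4)=5, f(5)=8, f(6)=13, f(7)=21, f(8)=34, f(9)=55, f(10)=89, f(11)=144, f(12)=233, f(13)=377, f(14)=610, f(15)=987, f(16)=1597, f(17)=2584, f(18)=4181, f(19)=6765, f(20)=10946, f(21)=17711, f(22)=28657, f(23)=46368, f(24)=75025, f(25)=121393, f(26)=196418, f(27)=317811, f(28)=514229, f(29)=832040, f(30)=1346269, f(31)=2178309.

Final answer: 2178309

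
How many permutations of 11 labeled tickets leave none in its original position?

D(n) = (n-1)(D(n-1) + D(n-2)), D(0)=1, D(1)=0.
D(2) = 1 x (0 + 1) = 1
D(3) = 2 x (1 + 0) = 2
D(4) = 3 x (2 + 1) = 9
D(5) = 4 x (9 + 2) = 44
D(6) = 5 x (44 + 9) = 265
D(7) = 6 x (265 + 44) = 1854
D(8) = 7 x (1854 + 265) = 14833
D(9) = 8 x (14833 + 1854) = 133496
D(10) = 9 x (133496 + 14833) = 1334961
D(11) = 10 x (D(10) + D(9)) = 10 x (1334961 + 133496)

Final answer: D(11) = 14684570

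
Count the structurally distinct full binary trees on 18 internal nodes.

This is counted by the nth Catalan number C_n. Here n = 18.
Using C_0 = 1 and C_(k+1) = C_k x 2(2k+1)/(k+2), build up term by term: C_1=1, C_2=2, C_3=5, C_4=14, C_5=42, C_6=132, C_7=429, C_8=1430, C_9=4862, C_10=16796, C_11=58786, C_12=208012, C_13=742900, C_14=2674440, C_15=9694845, C_16=35357670, C_17=129644790, C_18=477638700.

Final answer: C_{18} = 477638700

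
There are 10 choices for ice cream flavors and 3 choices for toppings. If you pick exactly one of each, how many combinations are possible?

By the multiplication principle: 10 x 3.

Final answer: 30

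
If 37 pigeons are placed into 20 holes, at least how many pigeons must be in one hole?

By the pigeonhole principle: ceiling(37/20).

Final answer: 2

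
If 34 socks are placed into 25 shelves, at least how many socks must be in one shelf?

By the pigeonhole principle: ceiling(34/25).

Final answer: 2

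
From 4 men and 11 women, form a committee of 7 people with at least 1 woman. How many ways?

Sum over valid woman counts:
C(11,3)C(4,4) = 165
C(11,4)C(4,3) = 1320
C(11,5)C(4,2) = 2772
C(11,6)C(4,1) = 1848
C(11,7)C(4,0) = 330
Total: 165 + 1320 + 2772 + 1848 + 330.

Final answer: 6435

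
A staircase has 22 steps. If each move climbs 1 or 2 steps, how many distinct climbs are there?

Let f(n) be the number of climbs. Removing the last move (1 or 2 steps) gives f(n) = f(n-1) + f(n-2); base cases f(1)=1, f(2)=2.
Computing successive values: f(1)=1, f(2)=2, f(3)=3, f(4)=5, f(5)=8, f(6)=13, f(7)=21, f(8)=34, f(9)=55, f(10)=89, f(11)=144, f(12)=233, f(13)=377, f(14)=610, f(15)=987, f(16)=1597, f(17)=2584, f(18)=4181, f(19)=6765, f(20)=10946, f(21)=17711, f(22)=28657.

Final answer: 28657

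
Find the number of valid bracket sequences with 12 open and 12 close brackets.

This is a standard Catalan-number count: the answer is C_n. Here n = 12 (pairs).
Using C_0 = 1 and C_(k+1) = C_k x 2(2k+1)/(k+2), build up term by term: C_1=1, C_2=2, C_3=5, C_4=14, C_5=42, C_6=132, C_7=429, C_8=1430, C_9=4862, C_10=16796, C_11=58786, C_12=208012.

Final answer: C_{12} = 208012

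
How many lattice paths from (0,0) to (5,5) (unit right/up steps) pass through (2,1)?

Paths (0,0)->(2,1): C(3,1) = 3.
Paths (2,1)->(5,5): C(7,4) = 35.
By multiplication principle: 3 x 35.

Final answer: 105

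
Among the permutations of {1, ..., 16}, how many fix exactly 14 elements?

Choose which 14 elements are fixed: C(16,14) = 120.
Derange the remaining 2 using D(j) = (j-1)(D(j-1) + D(j-2)), D(0)=1, D(1)=0: D(2)=1.
Total: 120 x 1.

Final answer: C(16,14) D(2) = 120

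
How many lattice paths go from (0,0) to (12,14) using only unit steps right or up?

Each path has 12 right steps and 14 up steps in some order (26 steps total).
Choose which 14 of the 26 steps are up: C(26,14).

Final answer: C(26,14) = 9657700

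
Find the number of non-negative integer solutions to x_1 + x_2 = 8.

Stars and bars with 8 stars and 1 bars:
C(8+2-1, 2-1) = C(9,1).

Final answer: C(9,1) = 9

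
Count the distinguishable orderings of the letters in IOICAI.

Letters (A:1, C:1, I:3, O:1). Total letters: 6.
Permutations = 6!/(3!).

Final answer: 120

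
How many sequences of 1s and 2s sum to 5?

Condition on the final move: it is a 1-step (f(n-1) ways to get there) or a 2-step (f(n-2) ways), so f(n) = f(n-1) + f(n-2), with f(1)=1, f(2)=2.
Iterating the recurrence: f(1)=1, f(2)=2, f(3)=3, f(4)=5, f(5)=8.

Final answer: 8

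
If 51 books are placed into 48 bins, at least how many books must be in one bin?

By the pigeonhole principle: ceiling(51/48).

Final answer: 2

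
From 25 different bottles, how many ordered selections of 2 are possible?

P(25,2) = 25!/(25-2)! = 25!/23!.

Final answer: P(25,2) = 600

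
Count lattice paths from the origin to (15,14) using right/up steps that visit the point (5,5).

Paths (0,0)->(5,5): C(10,5) = 252.
Paths (5,5)->(15,14): C(19,9) = 92378.
By multiplication principle: 252 x 92378.

Final answer: 23279256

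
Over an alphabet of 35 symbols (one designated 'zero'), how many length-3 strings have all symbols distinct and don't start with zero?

First digit: 34 (nonzero). Second: 34 (not first). Third: 33, etc.
Total: 34 x 34 x 33.

Final answer: 38148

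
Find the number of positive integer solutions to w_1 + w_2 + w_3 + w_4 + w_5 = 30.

Substitute w'_i = w_i - 1 (so w'_i >= 0). Then sum w'_i = 30 - 5 = 25.
Stars and bars: C(25+5-1, 5-1) = C(29,4).

Final answer: C(29,4) = 23751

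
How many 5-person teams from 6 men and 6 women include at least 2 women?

Sum over valid woman counts:
C(6,2)C(6,3) = 300
C(6,3)C(6,2) = 300
C(6,4)C(6,1) = 90
C(6,5)C(6,0) = 6
Total: 300 + 300 + 90 + 6.

Final answer: 696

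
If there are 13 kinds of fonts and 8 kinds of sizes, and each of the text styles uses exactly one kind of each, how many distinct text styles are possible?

By the multiplication principle: 13 x 8.

Final answer: 104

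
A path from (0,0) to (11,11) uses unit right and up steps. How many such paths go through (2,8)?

Paths (0,0)->(2,8): C(10,8) = 45.
Paths (2,8)->(11,11): C(12,3) = 220.
By multiplication principle: 45 x 220.

Final answer: 9900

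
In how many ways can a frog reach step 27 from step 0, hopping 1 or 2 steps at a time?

Let f(n) count the ways. The last step is size 1 or 2, so f(n) = f(n-1) + f(n-2) with f(1)=1, f(2)=2.
Building up term by term: f(1)=1, f(2)=2, f(3)=3, f(4)=5, f(5)=8, f(6)=13, f(7)=21, f(8)=34, f(9)=55, f(10)=89, f(11)=144, f(12)=233, f(13)=377, f(14)=610, f(15)=987, f(16)=1597, f(17)=2584, f(18)=4181, f(19)=6765, f(20)=10946, f(21)=17711, f(22)=28657, f(23)=46368, f(24)=75025, f(25)=121393, f(26)=196418, f(27)=317811.

Final answer: 317811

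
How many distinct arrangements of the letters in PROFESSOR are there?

Letters (E:1, F:1, O:2, P:1, R:2, S:2). Total letters: 9.
Permutations = 9!/(2! x 2! x 2!).

Final answer: 45360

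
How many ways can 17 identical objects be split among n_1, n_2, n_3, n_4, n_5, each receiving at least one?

Substitute n'_i = n_i - 1 (so n'_i >= 0). Then sum n'_i = 17 - 5 = 12.
Stars and bars: C(12+5-1, 5-1) = C(16,4).

Final answer: C(16,4) = 1820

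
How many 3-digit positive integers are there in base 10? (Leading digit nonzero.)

In base 10, the leading digit has 9 choices (1..9); each of the remaining 2 digits has 10 choices.
Total: 9 x 10^2.

Final answer: 900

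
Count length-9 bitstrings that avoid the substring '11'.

A valid string ends in 0 (append to any length-(n-1) valid string) or in 01 (append to any length-(n-2) valid string), so a(n) = a(n-1) + a(n-2) with a(1)=2, a(2)=3.
Iterating the recurrence: a(1)=2, a(2)=3, a(3)=5, a(4)=8, a(5)=13, a(6)=21, a(7)=34, a(8)=55, a(9)=89.

Final answer: 89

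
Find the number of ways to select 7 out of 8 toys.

C(8,7) = 8!/(7! x (8-7)!).

Final answer: C(8,7) = 8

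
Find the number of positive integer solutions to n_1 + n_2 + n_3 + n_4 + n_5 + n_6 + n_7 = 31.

Substitute n'_i = n_i - 1 (so n'_i >= 0). Then sum n'_i = 31 - 7 = 24.
Stars and bars: C(24+7-1, 7-1) = C(30,6).

Final answer: C(30,6) = 593775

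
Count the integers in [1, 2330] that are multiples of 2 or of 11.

Multiples of 2: 1165. Multiples of 11: 211. Of both (lcm=22): 105.
By inclusion-exclusion: 1165 + 211 - 105.

Final answer: 1271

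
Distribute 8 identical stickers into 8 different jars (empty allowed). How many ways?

Stars and bars: C(n+k-1, k-1) = C(15,7).

Final answer: C(15,7) = 6435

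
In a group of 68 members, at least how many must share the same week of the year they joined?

There are 52 possible values for week of the year they joined. With 68 members and 52 categories, by pigeonhole: ceiling(68/52).

Final answer: 2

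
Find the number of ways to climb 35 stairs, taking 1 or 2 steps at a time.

Condition on the final move: it is a 1-step (f(n-1) ways to get there) or a 2-step (f(n-2) ways), so f(n) = f(n-1) + f(n-2), with f(1)=1, f(2)=2.
Building up term by term: f(1)=1, f(2)=2, f(3)=3, f(4)=5, f(5)=8, f(6)=13, f(7)=21, f(8)=34, f(9)=55, f(10)=89, f(11)=144, f(12)=233, f(13)=377, f(14)=610, f(15)=987, f(16)=1597, f(17)=2584, f(18)=4181, f(19)=6765, f(20)=10946, f(21)=17711, f(22)=28657, f(23)=46368, f(24)=75025, f(25)=121393, f(26)=196418, f(27)=317811, f(28)=514229, f(29)=832040, f(30)=1346269, f(31)=2178309, f(32)=3524578, f(33)=5702887, f(34)=9227465, f(35)=14930352.

Final answer: 14930352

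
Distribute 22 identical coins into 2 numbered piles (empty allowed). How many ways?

Stars and bars: C(n+k-1, k-1) = C(23,1).

Final answer: C(23,1) = 23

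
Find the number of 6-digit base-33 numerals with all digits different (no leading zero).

First digit: 32 (nonzero). Second: 32 (not first). Third: 31, etc.
Total: 32 x 32 x 31 x 30 x 29 x 28.

Final answer: 773283840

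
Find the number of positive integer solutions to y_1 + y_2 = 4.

Substitute y'_i = y_i - 1 (so y'_i >= 0). Then sum y'_i = 4 - 2 = 2.
Stars and bars: C(2+2-1, 2-1) = C(3,1).

Final answer: C(3,1) = 3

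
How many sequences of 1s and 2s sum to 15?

Let f(n) count the ways. The last step is size 1 or 2, so f(n) = f(n-1) + f(n-2) with f(1)=1, f(2)=2.
Computing successive values: f(1)=1, f(2)=2, f(3)=3, f(4)=5, f(5)=8, f(6)=13, f(7)=21, f(8)=34, f(9)=55, f(10)=89, f(11)=144, f(12)=233, f(13)=377, f(14)=610, f(15)=987.

Final answer: 987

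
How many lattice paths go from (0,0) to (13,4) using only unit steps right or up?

Each path has 13 right steps and 4 up steps in some order (17 steps total).
Choose which 4 of the 17 steps are up: C(17,4).

Final answer: C(17,4) = 2380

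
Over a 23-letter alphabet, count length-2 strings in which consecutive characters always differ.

First character: 23 choices. Each subsequent: 22 choices (must differ from the previous one).
Total: 23 x 22^1.

Final answer: 23 x 22^{1} = 506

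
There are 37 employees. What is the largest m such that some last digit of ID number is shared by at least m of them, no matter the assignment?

There are 10 possible values for last digit of ID number. With 37 employees and 10 categories, by pigeonhole: ceiling(37/10).

Final answer: 4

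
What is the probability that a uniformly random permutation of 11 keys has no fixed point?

D(n) = (n-1)(D(n-1) + D(n-2)), D(0)=1, D(1)=0.
Building up: D(2)=1, D(3)=2, D(4)=9, D(5)=44, D(6)=265, D(7)=1854, D(8)=14833, D(9)=133496, D(10)=1334961, D(11)=14684570.
Total arrangements: 11! = 39916800.
Probability = D(11)/11! = 1468457/3991680.

Final answer: D(11)/11! = 14684570/39916800 = 0.367879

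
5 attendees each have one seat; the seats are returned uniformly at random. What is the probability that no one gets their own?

Use the recurrence D(n) = (n-1)(D(n-1) + D(n-2)) with D(0)=1, D(1)=0.
Building up: D(2)=1, D(3)=2, D(4)=9, D(5)=44.
Total arrangements: 5! = 120.
Probability = D(5)/5! = 11/30.

Final answer: D(5)/5! = 44/120 = 0.366667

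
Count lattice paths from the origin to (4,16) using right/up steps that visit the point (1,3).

Paths (0,0)->(1,3): C(4,3) = 4.
Paths (1,3)->(4,16): C(16,13) = 560.
By multiplication principle: 4 x 560.

Final answer: 2240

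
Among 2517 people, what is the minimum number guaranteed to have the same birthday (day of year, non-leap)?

There are 365 possible values for birthday (day of year, non-leap). With 2517 people and 365 categories, by pigeonhole: ceiling(2517/365).

Final answer: 7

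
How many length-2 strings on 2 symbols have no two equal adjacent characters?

Let g(n) count such strings. g(1) = 2, and each valid string of length n-1 extends in 1 ways (any symbol but the last), so g(n) = 1 g(n-1).
Total: g(2) = 2 x 1^1.

Final answer: 2 x 1^{1} = 2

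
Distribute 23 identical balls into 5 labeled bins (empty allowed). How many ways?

Stars and bars: C(n+k-1, k-1) = C(27,4).

Final answer: C(27,4) = 17550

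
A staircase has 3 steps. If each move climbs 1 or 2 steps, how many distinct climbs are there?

Let f(n) be the number of climbs. Removing the last move (1 or 2 steps) gives f(n) = f(n-1) + f(n-2); base cases f(1)=1, f(2)=2.
Computing successive values: f(1)=1, f(2)=2, f(3)=3.

Final answer: 3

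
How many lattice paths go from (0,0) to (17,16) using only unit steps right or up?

Each path has 17 right steps and 16 up steps in some order (33 steps total).
Choose which 16 of the 33 steps are up: C(33,16).

Final answer: C(33,16) = 1166803110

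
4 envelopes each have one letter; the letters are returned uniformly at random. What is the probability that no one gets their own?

D(n) = (n-1)(D(n-1) + D(n-2)), D(0)=1, D(1)=0.
Building up: D(2)=1, D(3)=2, D(4)=9.
Total arrangements: 4! = 24.
Probability = D(4)/4! = 3/8.

Final answer: D(4)/4! = 9/24 = 0.375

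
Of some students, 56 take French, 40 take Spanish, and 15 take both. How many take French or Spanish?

|A union B| = |A| + |B| - |A intersect B| = 56 + 40 - 15.

Final answer: 81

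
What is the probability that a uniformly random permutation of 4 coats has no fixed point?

D(n) = (n-1)(D(n-1) + D(n-2)), D(0)=1, D(1)=0.
Building up: D(2)=1, D(3)=2, D(4)=9.
Total arrangements: 4! = 24.
Probability = D(4)/4! = 3/8.

Final answer: D(4)/4! = 9/24 = 0.375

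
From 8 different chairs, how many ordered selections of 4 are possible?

P(8,4) = 8!/(8-4)! = 8!/4!.

Final answer: P(8,4) = 1680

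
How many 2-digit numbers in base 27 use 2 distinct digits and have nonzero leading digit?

The leading digit has 26 choices (anything but zero); the next has 26 (anything but the first), then 25, and so on, one fewer each time.
Total: 26 x 26.

Final answer: 676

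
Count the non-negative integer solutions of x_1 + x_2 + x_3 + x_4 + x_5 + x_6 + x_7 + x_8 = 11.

Stars and bars with 11 stars and 7 bars:
C(11+8-1, 8-1) = C(18,7).

Final answer: C(18,7) = 31824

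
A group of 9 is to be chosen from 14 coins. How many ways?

C(14,9) = 14!/(9! x 5!).

Final answer: \binom{14}{9} = 2002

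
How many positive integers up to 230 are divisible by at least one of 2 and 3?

Multiples of 2: 115. Multiples of 3: 76. Of both (lcm=6): 38.
By inclusion-exclusion: 115 + 76 - 38.

Final answer: 153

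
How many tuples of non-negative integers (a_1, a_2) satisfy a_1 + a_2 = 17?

Stars and bars with 17 stars and 1 bars:
C(17+2-1, 2-1) = C(18,1).

Final answer: C(18,1) = 18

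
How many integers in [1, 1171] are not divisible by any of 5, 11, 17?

|div by 5|=234, |div by 11|=106, |div by 17|=68.
|div by 5&11|=21, |div by 5&17|=13, |div by 11&17|=6, |div by all|=1.
By inclusion-exclusion, divisible by at least one: 234+106+68-21-13-6+1 = 369.
Not divisible by any: 1171 - 369.

Final answer: 802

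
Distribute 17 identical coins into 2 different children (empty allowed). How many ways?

Stars and bars: C(n+k-1, k-1) = C(18,1).

Final answer: C(18,1) = 18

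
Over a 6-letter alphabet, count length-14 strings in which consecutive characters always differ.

First character: 6 choices. Each subsequent: 5 choices (must differ from the previous one).
Total: 6 x 5^13.

Final answer: 6 x 5^{13} = 7324218750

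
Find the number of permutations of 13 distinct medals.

The number of ways to arrange 13 distinct objects is 13!.

Final answer: 13! = 6227020800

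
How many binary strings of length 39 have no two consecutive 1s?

Classify by the final bit: ...0 gives a(n-1) strings, ...01 gives a(n-2) strings. Thus a(n) = a(n-1) + a(n-2) with a(1)=2, a(2)=3.
Iterating the recurrence: a(1)=2, a(2)=3, a(3)=5, a(4)=8, a(5)=13, a(6)=21, a(7)=34, a(8)=55, a(9)=89, a(10)=144, a(11)=233, a(12)=377, a(13)=610, a(14)=987, a(15)=1597, a(16)=2584, a(17)=4181, a(18)=6765, a(19)=10946, a(20)=17711, a(21)=28657, a(22)=46368, a(23)=75025, a(24)=121393, a(25)=196418, a(26)=317811, a(27)=514229, a(28)=832040, a(29)=1346269, a(30)=2178309, a(31)=3524578, a(32)=5702887, a(33)=9227465, a(34)=14930352, a(35)=24157817, a(36)=39088169, a(37)=63245986, a(38)=102334155, a(39)=165580141.

Final answer: 165580141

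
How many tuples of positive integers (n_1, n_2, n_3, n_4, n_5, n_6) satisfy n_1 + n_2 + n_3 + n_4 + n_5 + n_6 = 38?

Substitute n'_i = n_i - 1 (so n'_i >= 0). Then sum n'_i = 38 - 6 = 32.
Stars and bars: C(32+6-1, 6-1) = C(37,5).

Final answer: C(37,5) = 435897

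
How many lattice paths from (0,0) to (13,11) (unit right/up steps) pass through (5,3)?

Paths (0,0)->(5,3): C(8,3) = 56.
Paths (5,3)->(13,11): C(16,8) = 12870.
By multiplication principle: 56 x 12870.

Final answer: 720720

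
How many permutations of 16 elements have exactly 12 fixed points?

Choose which 12 elements are fixed: C(16,12) = 1820.
Derange the remaining 4 using D(j) = (j-1)(D(j-1) + D(j-2)), D(0)=1, D(1)=0: D(2)=1, D(3)=2, D(4)=9.
Total: 1820 x 9.

Final answer: C(16,12) D(4) = 16380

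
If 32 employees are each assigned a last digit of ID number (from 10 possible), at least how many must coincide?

There are 10 possible values for last digit of ID number. With 32 employees and 10 categories, by pigeonhole: ceiling(32/10).

Final answer: 4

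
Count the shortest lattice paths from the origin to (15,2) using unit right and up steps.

Each path has 15 right steps and 2 up steps in some order (17 steps total).
Choose which 2 of the 17 steps are up: C(17,2).

Final answer: C(17,2) = 136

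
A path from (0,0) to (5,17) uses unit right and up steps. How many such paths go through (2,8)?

Paths (0,0)->(2,8): C(10,8) = 45.
Paths (2,8)->(5,17): C(12,9) = 220.
By multiplication principle: 45 x 220.

Final answer: 9900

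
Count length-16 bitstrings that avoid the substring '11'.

Classify by the final bit: ...0 gives a(n-1) strings, ...01 gives a(n-2) strings. Thus a(n) = a(n-1) + a(n-2) with a(1)=2, a(2)=3.
Building up term by term: a(1)=2, a(2)=3, a(3)=5, a(4)=8, a(5)=13, a(6)=21, a(7)=34, a(8)=55, a(9)=89, a(10)=144, a(11)=233, a(12)=377, a(13)=610, a(14)=987, a(15)=1597, a(16)=2584.

Final answer: 2584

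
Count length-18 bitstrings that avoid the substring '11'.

A valid string ends in 0 (append to any length-(n-1) valid string) or in 01 (append to any length-(n-2) valid string), so a(n) = a(n-1) + a(n-2) with a(1)=2, a(2)=3.
Iterating the recurrence: a(1)=2, a(2)=3, a(3)=5, a(4)=8, a(5)=13, a(6)=21, a(7)=34, a(8)=55, a(9)=89, a(10)=144, a(11)=233, a(12)=377, a(13)=610, a(14)=987, a(15)=1597, a(16)=2584, a(17)=4181, a(18)=6765.

Final answer: 6765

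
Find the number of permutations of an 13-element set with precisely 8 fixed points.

Choose which 8 elements are fixed: C(13,8) = 1287.
Derange the remaining 5 using D(j) = (j-1)(D(j-1) + D(j-2)), D(0)=1, D(1)=0: D(2)=1, D(3)=2, D(4)=9, D(5)=44.
Total: 1287 x 44.

Final answer: C(13,8) D(5) = 56628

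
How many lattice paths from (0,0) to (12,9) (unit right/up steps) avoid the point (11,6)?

Total paths to (12,9): C(21,9) = 293930.
Paths through (11,6): C(17,6) x C(4,3) = 49504.
Avoiding (11,6): 293930 - 49504.

Final answer: 244426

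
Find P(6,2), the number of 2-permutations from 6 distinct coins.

P(6,2) = 6!/(6-2)! = 6!/4!.

Final answer: P(6,2) = 30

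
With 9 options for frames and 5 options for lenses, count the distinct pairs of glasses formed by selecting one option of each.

By the multiplication principle: 9 x 5.

Final answer: 45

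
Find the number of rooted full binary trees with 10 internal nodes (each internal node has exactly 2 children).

The structures are counted by the Catalan number C_n. Here n = 10.
Using C_0 = 1 and C_(k+1) = C_k x 2(2k+1)/(k+2), build up term by term: C_1=1, C_2=2, C_3=5, C_4=14, C_5=42, C_6=132, C_7=429, C_8=1430, C_9=4862, C_10=16796.

Final answer: C_{10} = 16796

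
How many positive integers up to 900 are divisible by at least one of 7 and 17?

Multiples of 7: 128. Multiples of 17: 52. Of both (lcm=119): 7.
By inclusion-exclusion: 128 + 52 - 7.

Final answer: 173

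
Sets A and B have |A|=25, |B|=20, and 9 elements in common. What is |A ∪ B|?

|A union B| = |A| + |B| - |A intersect B| = 25 + 20 - 9.

Final answer: 36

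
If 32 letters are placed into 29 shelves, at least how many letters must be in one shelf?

By the pigeonhole principle: ceiling(32/29).

Final answer: 2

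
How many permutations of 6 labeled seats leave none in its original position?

D(n) = (n-1)(D(n-1) + D(n-2)), D(0)=1, D(1)=0.
D(2) = 1 x (0 + 1) = 1
D(3) = 2 x (1 + 0) = 2
D(4) = 3 x (2 + 1) = 9
D(5) = 4 x (9 + 2) = 44
D(6) = 5 x (D(5) + D(4)) = 5 x (44 + 9)

Final answer: D(6) = 265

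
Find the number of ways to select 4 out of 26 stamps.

C(26,4) = 26!/(4! x 22!).

Final answer: \binom{26}{4} = 14950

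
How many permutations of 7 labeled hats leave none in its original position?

Derangements satisfy D(n) = (n-1)(D(n-1) + D(n-2)), starting from D(0)=1, D(1)=0.
D(2) = 1 x (0 + 1) = 1
D(3) = 2 x (1 + 0) = 2
D(4) = 3 x (2 + 1) = 9
D(5) = 4 x (9 + 2) = 44
D(6) = 5 x (44 + 9) = 265
D(7) = 6 x (D(6) + D(5)) = 6 x (265 + 44)

Final answer: D(7) = 1854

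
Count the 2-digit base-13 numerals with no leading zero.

These are the integers in [13^1, 13^2), so the count is 13^2 - 13^1 = 12 x 13^1.

Final answer: 156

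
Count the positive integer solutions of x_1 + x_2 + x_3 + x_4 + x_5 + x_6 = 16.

Substitute x'_i = x_i - 1 (so x'_i >= 0). Then sum x'_i = 16 - 6 = 10.
Stars and bars: C(10+6-1, 6-1) = C(15,5).

Final answer: C(15,5) = 3003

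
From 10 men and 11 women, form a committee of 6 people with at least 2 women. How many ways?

Sum over valid woman counts:
C(11,2)C(10,4) = 11550
C(11,3)C(10,3) = 19800
C(11,4)C(10,2) = 14850
C(11,5)C(10,1) = 4620
C(11,6)C(10,0) = 462
Total: 11550 + 19800 + 14850 + 4620 + 462.

Final answer: 51282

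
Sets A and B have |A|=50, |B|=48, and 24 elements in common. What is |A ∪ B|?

|A union B| = |A| + |B| - |A intersect B| = 50 + 48 - 24.

Final answer: 74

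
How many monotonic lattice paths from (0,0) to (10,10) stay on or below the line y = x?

Total monotonic paths to (10,10): C(20,10) = 184756.
Reflecting each bad path at its first crossing gives a bijection with paths to (9,11): C(20,11) = 167960.
Valid Dyck paths: 184756 - 167960.
(Check: C(20,10) - C(20,11) = C(20,10)/11, the Catalan number C_{10}.)

Final answer: C_{10} = 16796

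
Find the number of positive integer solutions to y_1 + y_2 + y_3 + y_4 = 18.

Substitute y'_i = y_i - 1 (so y'_i >= 0). Then sum y'_i = 18 - 4 = 14.
Stars and bars: C(14+4-1, 4-1) = C(17,3).

Final answer: C(17,3) = 680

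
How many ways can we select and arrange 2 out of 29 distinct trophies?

P(29,2) = 29!/(29-2)! = 29!/27!.

Final answer: P(29,2) = 812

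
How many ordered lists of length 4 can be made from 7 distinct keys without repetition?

P(7,4) = 7!/(7-4)! = 7!/3!.

Final answer: P(7,4) = 840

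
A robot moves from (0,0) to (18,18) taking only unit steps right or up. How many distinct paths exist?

Each path has 18 right steps and 18 up steps in some order (36 steps total).
Choose which 18 of the 36 steps are up: C(36,18).

Final answer: C(36,18) = 9075135300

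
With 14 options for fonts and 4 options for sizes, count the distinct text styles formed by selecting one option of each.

By the multiplication principle: 14 x 4.

Final answer: 56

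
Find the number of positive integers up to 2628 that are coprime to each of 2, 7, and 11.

|div by 2|=1314, |div by 7|=375, |div by 11|=238.
|div by 2&7|=187, |div by 2&11|=119, |div by 7&11|=34, |div by all|=17.
By inclusion-exclusion, divisible by at least one: 1314+375+238-187-119-34+17 = 1604.
Not divisible by any: 2628 - 1604.

Final answer: 1024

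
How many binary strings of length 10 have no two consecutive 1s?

A valid string ends in 0 (append to any length-(n-1) valid string) or in 01 (append to any length-(n-2) valid string), so a(n) = a(n-1) + a(n-2) with a(1)=2, a(2)=3.
Computing successive values: a(1)=2, a(2)=3, a(3)=5, a(4)=8, a(5)=13, a(6)=21, a(7)=34, a(8)=55, a(9)=89, a(10)=144.

Final answer: 144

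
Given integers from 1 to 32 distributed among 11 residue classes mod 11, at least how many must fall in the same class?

By pigeonhole with 32 objects and 11 categories: ceiling(32/11).

Final answer: 3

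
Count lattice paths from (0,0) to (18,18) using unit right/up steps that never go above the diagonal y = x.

Total monotonic paths to (18,18): C(36,18) = 9075135300.
Reflecting each bad path at its first crossing gives a bijection with paths to (17,19): C(36,19) = 8597496600.
Valid Dyck paths: 9075135300 - 8597496600.
(Check: C(36,18) - C(36,19) = C(36,18)/19, the Catalan number C_{18}.)

Final answer: C_{18} = 477638700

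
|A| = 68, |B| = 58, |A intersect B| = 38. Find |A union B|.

|A union B| = |A| + |B| - |A intersect B| = 68 + 58 - 38.

Final answer: 88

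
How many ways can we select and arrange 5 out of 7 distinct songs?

P(7,5) = 7!/(7-5)! = 7!/2!.

Final answer: P(7,5) = 2520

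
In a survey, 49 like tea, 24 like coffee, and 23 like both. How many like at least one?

|A union B| = |A| + |B| - |A intersect B| = 49 + 24 - 23.

Final answer: 50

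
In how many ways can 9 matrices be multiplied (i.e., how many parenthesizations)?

The structures are counted by the Catalan number C_n. Here n = 9 - 1 = 8.
C_n = C(2n,n) - C(2n,n+1), so C_{8} = C(16,8) - C(16,9) = 12870 - 11440.

Final answer: C_{8} = 1430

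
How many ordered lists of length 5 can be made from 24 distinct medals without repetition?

P(24,5) = 24!/(24-5)! = 24!/19!.

Final answer: P(24,5) = 5100480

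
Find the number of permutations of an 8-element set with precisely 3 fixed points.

Choose which 3 elements are fixed: C(8,3) = 56.
Derange the remaining 5 using D(j) = (j-1)(D(j-1) + D(j-2)), D(0)=1, D(1)=0: D(2)=1, D(3)=2, D(4)=9, D(5)=44.
Total: 56 x 44.

Final answer: C(8,3) D(5) = 2464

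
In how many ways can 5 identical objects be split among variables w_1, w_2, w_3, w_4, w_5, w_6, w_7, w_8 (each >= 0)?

Stars and bars with 5 stars and 7 bars:
C(5+8-1, 8-1) = C(12,7).

Final answer: C(12,7) = 792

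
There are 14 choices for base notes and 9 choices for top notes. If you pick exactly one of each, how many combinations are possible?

By the multiplication principle: 14 x 9.

Final answer: 126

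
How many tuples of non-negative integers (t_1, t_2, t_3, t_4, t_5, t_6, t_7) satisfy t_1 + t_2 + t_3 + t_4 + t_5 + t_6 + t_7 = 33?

Stars and bars with 33 stars and 6 bars:
C(33+7-1, 7-1) = C(39,6).

Final answer: C(39,6) = 3262623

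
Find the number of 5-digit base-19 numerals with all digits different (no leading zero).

The leading digit has 18 choices (anything but zero); the next has 18 (anything but the first), then 17, and so on, one fewer each time.
Total: 18 x 18 x 17 x 16 x 15.

Final answer: 1321920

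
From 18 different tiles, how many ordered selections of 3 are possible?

P(18,3) = 18!/(18-3)! = 18!/15!.

Final answer: P(18,3) = 4896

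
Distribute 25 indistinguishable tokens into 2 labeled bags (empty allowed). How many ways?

Stars and bars: C(n+k-1, k-1) = C(26,1).

Final answer: C(26,1) = 26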